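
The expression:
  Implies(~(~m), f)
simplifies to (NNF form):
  f | ~m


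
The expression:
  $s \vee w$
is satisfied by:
  {s: True, w: True}
  {s: True, w: False}
  {w: True, s: False}


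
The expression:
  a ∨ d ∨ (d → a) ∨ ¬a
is always true.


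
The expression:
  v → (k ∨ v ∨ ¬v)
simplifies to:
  True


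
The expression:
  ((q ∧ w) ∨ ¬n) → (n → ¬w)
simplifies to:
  ¬n ∨ ¬q ∨ ¬w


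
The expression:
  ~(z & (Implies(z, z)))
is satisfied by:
  {z: False}


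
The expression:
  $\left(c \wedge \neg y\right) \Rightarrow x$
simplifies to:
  $x \vee y \vee \neg c$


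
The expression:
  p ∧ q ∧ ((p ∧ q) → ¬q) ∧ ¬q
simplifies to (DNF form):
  False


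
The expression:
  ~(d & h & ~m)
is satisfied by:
  {m: True, h: False, d: False}
  {h: False, d: False, m: False}
  {d: True, m: True, h: False}
  {d: True, h: False, m: False}
  {m: True, h: True, d: False}
  {h: True, m: False, d: False}
  {d: True, h: True, m: True}


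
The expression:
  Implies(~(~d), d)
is always true.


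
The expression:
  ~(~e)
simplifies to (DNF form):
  e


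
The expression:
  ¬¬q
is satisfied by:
  {q: True}


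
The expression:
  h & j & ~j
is never true.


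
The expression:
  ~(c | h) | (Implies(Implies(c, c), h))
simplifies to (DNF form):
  h | ~c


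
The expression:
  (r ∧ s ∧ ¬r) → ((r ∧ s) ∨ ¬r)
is always true.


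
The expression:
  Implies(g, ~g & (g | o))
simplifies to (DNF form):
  ~g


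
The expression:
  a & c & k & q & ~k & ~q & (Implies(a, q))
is never true.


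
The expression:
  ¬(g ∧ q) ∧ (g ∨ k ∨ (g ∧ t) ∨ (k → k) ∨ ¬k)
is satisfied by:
  {g: False, q: False}
  {q: True, g: False}
  {g: True, q: False}


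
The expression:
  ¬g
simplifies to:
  ¬g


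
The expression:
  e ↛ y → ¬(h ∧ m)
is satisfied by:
  {y: True, h: False, m: False, e: False}
  {y: False, h: False, m: False, e: False}
  {e: True, y: True, h: False, m: False}
  {e: True, y: False, h: False, m: False}
  {y: True, m: True, e: False, h: False}
  {m: True, e: False, h: False, y: False}
  {e: True, m: True, y: True, h: False}
  {e: True, m: True, y: False, h: False}
  {y: True, h: True, e: False, m: False}
  {h: True, e: False, m: False, y: False}
  {y: True, e: True, h: True, m: False}
  {e: True, h: True, y: False, m: False}
  {y: True, m: True, h: True, e: False}
  {m: True, h: True, e: False, y: False}
  {e: True, m: True, h: True, y: True}


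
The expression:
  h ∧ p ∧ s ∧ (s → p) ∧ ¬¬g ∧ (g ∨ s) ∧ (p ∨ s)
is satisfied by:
  {h: True, p: True, s: True, g: True}


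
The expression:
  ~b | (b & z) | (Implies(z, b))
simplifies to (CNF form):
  True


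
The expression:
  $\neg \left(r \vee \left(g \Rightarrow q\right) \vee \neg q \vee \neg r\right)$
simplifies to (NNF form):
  $\text{False}$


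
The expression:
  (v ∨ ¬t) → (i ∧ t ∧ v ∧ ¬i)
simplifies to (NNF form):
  t ∧ ¬v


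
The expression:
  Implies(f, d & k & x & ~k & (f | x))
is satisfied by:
  {f: False}


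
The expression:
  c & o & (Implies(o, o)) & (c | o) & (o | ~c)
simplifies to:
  c & o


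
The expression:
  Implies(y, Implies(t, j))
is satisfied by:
  {j: True, t: False, y: False}
  {j: False, t: False, y: False}
  {y: True, j: True, t: False}
  {y: True, j: False, t: False}
  {t: True, j: True, y: False}
  {t: True, j: False, y: False}
  {t: True, y: True, j: True}


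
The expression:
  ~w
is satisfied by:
  {w: False}


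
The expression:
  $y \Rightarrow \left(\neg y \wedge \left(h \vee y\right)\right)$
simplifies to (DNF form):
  $\neg y$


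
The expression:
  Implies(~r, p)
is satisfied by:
  {r: True, p: True}
  {r: True, p: False}
  {p: True, r: False}


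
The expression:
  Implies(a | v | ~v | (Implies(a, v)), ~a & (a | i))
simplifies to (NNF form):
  i & ~a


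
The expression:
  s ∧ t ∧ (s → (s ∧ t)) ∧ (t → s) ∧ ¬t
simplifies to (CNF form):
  False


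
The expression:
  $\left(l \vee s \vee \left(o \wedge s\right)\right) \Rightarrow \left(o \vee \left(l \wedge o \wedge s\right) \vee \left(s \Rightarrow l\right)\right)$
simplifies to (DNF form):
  $l \vee o \vee \neg s$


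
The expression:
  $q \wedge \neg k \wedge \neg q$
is never true.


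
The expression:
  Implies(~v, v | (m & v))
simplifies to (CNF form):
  v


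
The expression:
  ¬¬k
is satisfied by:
  {k: True}


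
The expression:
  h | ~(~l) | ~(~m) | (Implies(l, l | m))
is always true.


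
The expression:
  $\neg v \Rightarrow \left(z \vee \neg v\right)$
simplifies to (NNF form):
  $\text{True}$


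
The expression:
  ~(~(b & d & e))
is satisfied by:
  {e: True, b: True, d: True}


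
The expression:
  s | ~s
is always true.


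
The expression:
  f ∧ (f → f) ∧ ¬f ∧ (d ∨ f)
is never true.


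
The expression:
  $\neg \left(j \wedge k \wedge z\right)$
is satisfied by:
  {k: False, z: False, j: False}
  {j: True, k: False, z: False}
  {z: True, k: False, j: False}
  {j: True, z: True, k: False}
  {k: True, j: False, z: False}
  {j: True, k: True, z: False}
  {z: True, k: True, j: False}


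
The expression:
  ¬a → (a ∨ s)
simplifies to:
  a ∨ s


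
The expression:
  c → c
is always true.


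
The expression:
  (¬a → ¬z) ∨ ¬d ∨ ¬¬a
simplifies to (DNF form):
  a ∨ ¬d ∨ ¬z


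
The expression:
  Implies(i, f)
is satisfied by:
  {f: True, i: False}
  {i: False, f: False}
  {i: True, f: True}


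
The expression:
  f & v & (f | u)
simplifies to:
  f & v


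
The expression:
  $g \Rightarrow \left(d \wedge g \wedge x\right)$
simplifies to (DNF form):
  $\left(d \wedge x\right) \vee \neg g$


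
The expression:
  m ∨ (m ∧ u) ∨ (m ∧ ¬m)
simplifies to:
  m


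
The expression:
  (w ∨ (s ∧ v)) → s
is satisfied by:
  {s: True, w: False}
  {w: False, s: False}
  {w: True, s: True}


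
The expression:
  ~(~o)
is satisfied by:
  {o: True}


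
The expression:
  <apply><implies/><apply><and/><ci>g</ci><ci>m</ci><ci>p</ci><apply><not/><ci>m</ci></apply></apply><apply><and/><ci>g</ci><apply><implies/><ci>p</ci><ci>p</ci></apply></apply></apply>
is always true.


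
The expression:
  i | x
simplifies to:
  i | x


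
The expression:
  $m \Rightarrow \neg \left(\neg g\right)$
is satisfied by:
  {g: True, m: False}
  {m: False, g: False}
  {m: True, g: True}


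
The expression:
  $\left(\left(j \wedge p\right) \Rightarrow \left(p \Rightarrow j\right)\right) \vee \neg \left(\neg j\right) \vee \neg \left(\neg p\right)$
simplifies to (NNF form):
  $\text{True}$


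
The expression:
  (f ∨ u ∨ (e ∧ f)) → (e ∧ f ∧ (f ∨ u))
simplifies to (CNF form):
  (e ∨ ¬f) ∧ (e ∨ ¬u) ∧ (f ∨ ¬f) ∧ (f ∨ ¬u)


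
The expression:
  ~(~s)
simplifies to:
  s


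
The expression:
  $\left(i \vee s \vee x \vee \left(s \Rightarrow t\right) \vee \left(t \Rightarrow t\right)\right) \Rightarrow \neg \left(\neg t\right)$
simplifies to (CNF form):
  $t$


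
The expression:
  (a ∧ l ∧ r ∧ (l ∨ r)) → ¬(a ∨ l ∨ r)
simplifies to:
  ¬a ∨ ¬l ∨ ¬r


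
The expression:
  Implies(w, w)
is always true.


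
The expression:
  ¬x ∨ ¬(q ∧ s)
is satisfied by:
  {s: False, q: False, x: False}
  {x: True, s: False, q: False}
  {q: True, s: False, x: False}
  {x: True, q: True, s: False}
  {s: True, x: False, q: False}
  {x: True, s: True, q: False}
  {q: True, s: True, x: False}


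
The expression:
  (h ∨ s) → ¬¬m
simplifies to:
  m ∨ (¬h ∧ ¬s)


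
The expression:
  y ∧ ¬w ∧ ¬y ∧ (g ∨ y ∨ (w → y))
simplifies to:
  False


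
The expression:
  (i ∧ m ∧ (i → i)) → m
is always true.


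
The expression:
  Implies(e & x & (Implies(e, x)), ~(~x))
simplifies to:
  True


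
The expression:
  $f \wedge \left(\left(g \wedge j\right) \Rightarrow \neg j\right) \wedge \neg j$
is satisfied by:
  {f: True, j: False}


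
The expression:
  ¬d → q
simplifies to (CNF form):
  d ∨ q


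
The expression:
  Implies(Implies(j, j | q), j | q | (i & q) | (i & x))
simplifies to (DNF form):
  j | q | (i & x)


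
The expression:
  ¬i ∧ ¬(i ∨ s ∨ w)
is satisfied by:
  {i: False, w: False, s: False}


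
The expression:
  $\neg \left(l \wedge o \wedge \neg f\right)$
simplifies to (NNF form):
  $f \vee \neg l \vee \neg o$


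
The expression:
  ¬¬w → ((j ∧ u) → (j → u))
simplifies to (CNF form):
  True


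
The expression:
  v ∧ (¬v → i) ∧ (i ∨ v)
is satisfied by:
  {v: True}


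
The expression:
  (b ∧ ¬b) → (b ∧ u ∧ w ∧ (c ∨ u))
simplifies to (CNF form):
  True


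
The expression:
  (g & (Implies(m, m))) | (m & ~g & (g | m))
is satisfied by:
  {m: True, g: True}
  {m: True, g: False}
  {g: True, m: False}


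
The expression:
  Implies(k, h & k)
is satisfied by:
  {h: True, k: False}
  {k: False, h: False}
  {k: True, h: True}


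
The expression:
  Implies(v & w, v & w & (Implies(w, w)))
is always true.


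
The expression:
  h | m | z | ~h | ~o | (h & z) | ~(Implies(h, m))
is always true.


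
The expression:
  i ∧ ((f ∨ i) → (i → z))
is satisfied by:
  {z: True, i: True}


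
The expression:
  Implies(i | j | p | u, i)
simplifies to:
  i | (~j & ~p & ~u)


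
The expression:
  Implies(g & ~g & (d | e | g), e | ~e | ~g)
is always true.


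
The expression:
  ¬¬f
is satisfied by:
  {f: True}


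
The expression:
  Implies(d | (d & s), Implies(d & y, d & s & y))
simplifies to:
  s | ~d | ~y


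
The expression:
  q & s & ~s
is never true.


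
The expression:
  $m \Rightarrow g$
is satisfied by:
  {g: True, m: False}
  {m: False, g: False}
  {m: True, g: True}


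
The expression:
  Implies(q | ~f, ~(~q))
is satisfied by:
  {q: True, f: True}
  {q: True, f: False}
  {f: True, q: False}


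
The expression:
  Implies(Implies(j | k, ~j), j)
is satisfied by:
  {j: True}


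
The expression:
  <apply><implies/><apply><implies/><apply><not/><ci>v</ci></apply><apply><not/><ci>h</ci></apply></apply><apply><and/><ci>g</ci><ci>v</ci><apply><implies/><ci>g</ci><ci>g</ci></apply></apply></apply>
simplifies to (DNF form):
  <apply><or/><apply><and/><ci>g</ci><ci>v</ci></apply><apply><and/><ci>h</ci><apply><not/><ci>v</ci></apply></apply></apply>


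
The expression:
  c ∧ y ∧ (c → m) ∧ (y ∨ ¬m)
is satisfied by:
  {c: True, m: True, y: True}


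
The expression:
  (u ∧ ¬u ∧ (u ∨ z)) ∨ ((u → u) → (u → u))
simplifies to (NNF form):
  True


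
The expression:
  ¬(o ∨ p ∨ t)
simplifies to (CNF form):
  ¬o ∧ ¬p ∧ ¬t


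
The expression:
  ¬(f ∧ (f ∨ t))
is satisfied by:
  {f: False}


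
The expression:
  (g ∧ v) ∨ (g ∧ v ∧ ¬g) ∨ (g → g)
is always true.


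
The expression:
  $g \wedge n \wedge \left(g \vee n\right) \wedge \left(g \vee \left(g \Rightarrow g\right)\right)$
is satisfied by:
  {g: True, n: True}


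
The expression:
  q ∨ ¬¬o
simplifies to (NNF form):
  o ∨ q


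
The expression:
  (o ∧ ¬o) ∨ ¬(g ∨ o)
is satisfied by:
  {g: False, o: False}


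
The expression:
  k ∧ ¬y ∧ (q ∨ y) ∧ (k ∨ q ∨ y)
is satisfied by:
  {q: True, k: True, y: False}


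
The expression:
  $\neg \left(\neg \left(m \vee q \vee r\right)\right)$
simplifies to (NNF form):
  $m \vee q \vee r$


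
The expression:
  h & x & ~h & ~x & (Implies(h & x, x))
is never true.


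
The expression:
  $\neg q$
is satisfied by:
  {q: False}


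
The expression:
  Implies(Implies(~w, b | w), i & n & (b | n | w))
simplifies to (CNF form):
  (i | ~b) & (i | ~w) & (n | ~b) & (n | ~w)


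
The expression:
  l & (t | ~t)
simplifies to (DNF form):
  l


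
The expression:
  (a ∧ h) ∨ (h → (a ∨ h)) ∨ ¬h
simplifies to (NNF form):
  True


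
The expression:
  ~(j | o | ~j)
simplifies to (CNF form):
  False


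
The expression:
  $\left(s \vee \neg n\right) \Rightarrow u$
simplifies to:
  $u \vee \left(n \wedge \neg s\right)$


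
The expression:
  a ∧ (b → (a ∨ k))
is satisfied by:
  {a: True}


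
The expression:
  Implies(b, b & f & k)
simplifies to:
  ~b | (f & k)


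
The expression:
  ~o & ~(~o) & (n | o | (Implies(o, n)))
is never true.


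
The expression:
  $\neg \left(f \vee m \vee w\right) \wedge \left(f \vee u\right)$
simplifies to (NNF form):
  $u \wedge \neg f \wedge \neg m \wedge \neg w$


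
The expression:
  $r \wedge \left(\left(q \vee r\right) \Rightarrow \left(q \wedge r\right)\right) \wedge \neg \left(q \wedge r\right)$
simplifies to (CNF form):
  $\text{False}$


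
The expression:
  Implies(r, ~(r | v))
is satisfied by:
  {r: False}


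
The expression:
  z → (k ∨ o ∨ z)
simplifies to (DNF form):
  True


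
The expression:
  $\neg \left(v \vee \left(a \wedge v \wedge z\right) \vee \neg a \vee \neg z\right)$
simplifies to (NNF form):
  $a \wedge z \wedge \neg v$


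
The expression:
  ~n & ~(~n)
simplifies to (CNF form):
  False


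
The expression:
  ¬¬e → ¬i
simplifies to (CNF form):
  ¬e ∨ ¬i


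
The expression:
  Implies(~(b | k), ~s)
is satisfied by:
  {b: True, k: True, s: False}
  {b: True, s: False, k: False}
  {k: True, s: False, b: False}
  {k: False, s: False, b: False}
  {b: True, k: True, s: True}
  {b: True, s: True, k: False}
  {k: True, s: True, b: False}


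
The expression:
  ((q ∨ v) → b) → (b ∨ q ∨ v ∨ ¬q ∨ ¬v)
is always true.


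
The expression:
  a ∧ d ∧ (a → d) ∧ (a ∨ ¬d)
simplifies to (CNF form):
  a ∧ d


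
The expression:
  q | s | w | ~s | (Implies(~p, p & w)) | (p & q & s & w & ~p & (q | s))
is always true.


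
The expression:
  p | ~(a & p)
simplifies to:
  True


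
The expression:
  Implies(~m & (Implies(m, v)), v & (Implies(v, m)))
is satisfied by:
  {m: True}


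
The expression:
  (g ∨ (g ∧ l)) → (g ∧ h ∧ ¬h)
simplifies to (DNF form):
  ¬g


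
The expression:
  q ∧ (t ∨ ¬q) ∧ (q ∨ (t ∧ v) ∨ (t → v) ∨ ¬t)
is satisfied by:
  {t: True, q: True}


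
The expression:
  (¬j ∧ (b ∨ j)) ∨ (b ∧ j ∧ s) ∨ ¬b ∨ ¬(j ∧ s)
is always true.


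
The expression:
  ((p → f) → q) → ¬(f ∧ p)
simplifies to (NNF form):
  ¬f ∨ ¬p ∨ ¬q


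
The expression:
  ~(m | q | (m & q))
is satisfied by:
  {q: False, m: False}


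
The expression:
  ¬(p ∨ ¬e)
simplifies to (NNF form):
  e ∧ ¬p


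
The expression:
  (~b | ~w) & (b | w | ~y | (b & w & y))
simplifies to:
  (b & ~w) | (w & ~b) | (~b & ~y)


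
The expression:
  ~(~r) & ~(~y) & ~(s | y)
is never true.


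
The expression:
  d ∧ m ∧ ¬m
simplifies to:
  False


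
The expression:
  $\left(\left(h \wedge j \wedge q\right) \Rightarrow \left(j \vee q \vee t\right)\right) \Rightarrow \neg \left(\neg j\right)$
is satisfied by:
  {j: True}


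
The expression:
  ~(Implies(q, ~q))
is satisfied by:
  {q: True}


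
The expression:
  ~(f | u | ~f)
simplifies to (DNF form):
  False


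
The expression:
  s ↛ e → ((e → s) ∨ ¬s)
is always true.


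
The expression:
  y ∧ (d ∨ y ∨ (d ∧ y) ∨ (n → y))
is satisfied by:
  {y: True}


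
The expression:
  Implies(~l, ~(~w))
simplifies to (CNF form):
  l | w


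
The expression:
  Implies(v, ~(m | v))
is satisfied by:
  {v: False}


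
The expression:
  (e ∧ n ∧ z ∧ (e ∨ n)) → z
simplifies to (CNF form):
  True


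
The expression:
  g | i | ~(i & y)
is always true.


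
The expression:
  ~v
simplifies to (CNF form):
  ~v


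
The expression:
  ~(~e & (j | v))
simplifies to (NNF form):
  e | (~j & ~v)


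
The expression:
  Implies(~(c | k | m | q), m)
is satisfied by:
  {k: True, q: True, m: True, c: True}
  {k: True, q: True, m: True, c: False}
  {k: True, q: True, c: True, m: False}
  {k: True, q: True, c: False, m: False}
  {k: True, m: True, c: True, q: False}
  {k: True, m: True, c: False, q: False}
  {k: True, m: False, c: True, q: False}
  {k: True, m: False, c: False, q: False}
  {q: True, m: True, c: True, k: False}
  {q: True, m: True, c: False, k: False}
  {q: True, c: True, m: False, k: False}
  {q: True, c: False, m: False, k: False}
  {m: True, c: True, q: False, k: False}
  {m: True, q: False, c: False, k: False}
  {c: True, q: False, m: False, k: False}


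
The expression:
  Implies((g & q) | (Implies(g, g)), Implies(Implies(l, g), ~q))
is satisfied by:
  {l: True, g: False, q: False}
  {g: False, q: False, l: False}
  {l: True, g: True, q: False}
  {g: True, l: False, q: False}
  {q: True, l: True, g: False}


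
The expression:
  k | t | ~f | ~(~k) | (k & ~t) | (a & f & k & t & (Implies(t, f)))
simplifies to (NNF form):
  k | t | ~f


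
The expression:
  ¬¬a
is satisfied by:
  {a: True}


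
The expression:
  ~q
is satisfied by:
  {q: False}


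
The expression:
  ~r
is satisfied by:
  {r: False}


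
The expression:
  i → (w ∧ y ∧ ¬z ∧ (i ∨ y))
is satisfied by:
  {w: True, y: True, i: False, z: False}
  {w: True, y: False, i: False, z: False}
  {y: True, z: False, w: False, i: False}
  {z: False, y: False, w: False, i: False}
  {z: True, w: True, y: True, i: False}
  {z: True, w: True, y: False, i: False}
  {z: True, y: True, w: False, i: False}
  {z: True, y: False, w: False, i: False}
  {i: True, w: True, y: True, z: False}


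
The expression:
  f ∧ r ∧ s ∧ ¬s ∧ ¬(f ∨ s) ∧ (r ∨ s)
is never true.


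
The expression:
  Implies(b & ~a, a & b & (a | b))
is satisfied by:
  {a: True, b: False}
  {b: False, a: False}
  {b: True, a: True}


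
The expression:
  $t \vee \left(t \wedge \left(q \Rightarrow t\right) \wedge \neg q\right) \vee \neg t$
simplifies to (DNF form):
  $\text{True}$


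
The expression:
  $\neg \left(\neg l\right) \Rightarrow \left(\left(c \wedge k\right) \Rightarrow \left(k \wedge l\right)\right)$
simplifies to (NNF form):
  $\text{True}$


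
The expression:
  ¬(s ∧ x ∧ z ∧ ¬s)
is always true.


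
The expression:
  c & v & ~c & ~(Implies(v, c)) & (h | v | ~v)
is never true.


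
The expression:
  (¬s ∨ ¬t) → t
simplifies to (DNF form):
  t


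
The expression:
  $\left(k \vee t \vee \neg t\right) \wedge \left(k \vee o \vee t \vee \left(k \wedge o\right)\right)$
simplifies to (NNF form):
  $k \vee o \vee t$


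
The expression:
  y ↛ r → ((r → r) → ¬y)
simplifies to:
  r ∨ ¬y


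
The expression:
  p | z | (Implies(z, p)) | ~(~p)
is always true.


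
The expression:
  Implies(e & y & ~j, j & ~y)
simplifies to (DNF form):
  j | ~e | ~y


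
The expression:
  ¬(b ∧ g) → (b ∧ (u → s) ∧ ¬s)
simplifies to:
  b ∧ (g ∨ ¬s) ∧ (g ∨ ¬u)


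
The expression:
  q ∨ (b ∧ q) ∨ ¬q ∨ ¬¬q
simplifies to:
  True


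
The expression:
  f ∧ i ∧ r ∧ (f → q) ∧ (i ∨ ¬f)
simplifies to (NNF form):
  f ∧ i ∧ q ∧ r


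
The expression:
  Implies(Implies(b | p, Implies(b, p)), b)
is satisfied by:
  {b: True}


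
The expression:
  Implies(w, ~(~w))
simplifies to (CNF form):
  True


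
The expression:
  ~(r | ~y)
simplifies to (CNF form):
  y & ~r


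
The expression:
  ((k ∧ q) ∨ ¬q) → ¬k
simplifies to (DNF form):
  ¬k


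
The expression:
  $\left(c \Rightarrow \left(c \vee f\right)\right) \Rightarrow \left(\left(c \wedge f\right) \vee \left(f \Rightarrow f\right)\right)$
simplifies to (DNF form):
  $\text{True}$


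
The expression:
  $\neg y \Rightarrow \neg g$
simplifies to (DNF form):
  $y \vee \neg g$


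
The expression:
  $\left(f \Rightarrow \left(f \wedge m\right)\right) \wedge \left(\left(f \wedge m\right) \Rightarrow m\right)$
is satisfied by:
  {m: True, f: False}
  {f: False, m: False}
  {f: True, m: True}


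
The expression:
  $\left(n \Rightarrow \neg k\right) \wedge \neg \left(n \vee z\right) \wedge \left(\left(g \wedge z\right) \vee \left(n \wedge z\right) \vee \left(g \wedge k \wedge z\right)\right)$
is never true.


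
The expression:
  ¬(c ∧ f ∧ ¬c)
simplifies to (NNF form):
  True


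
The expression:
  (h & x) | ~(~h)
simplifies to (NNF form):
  h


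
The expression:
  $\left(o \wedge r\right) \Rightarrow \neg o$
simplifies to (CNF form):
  $\neg o \vee \neg r$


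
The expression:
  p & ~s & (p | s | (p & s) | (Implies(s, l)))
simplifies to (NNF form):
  p & ~s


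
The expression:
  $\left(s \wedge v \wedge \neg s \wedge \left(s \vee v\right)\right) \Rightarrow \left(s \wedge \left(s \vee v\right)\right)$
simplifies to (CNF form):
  $\text{True}$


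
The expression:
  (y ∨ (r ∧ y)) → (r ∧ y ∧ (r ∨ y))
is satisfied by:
  {r: True, y: False}
  {y: False, r: False}
  {y: True, r: True}


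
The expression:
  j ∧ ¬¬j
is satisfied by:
  {j: True}


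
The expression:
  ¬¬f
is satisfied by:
  {f: True}


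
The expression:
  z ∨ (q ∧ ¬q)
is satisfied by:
  {z: True}


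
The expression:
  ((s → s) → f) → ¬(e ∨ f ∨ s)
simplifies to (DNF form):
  ¬f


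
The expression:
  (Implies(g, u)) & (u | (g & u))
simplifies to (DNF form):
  u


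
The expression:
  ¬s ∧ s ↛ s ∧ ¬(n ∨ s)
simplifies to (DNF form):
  False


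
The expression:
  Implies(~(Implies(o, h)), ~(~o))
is always true.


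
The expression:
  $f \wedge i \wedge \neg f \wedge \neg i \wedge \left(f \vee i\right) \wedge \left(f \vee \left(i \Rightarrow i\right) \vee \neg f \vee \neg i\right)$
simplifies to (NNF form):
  $\text{False}$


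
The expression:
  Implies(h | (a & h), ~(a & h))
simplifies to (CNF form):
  ~a | ~h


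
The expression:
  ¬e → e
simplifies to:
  e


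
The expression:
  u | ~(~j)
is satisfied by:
  {u: True, j: True}
  {u: True, j: False}
  {j: True, u: False}


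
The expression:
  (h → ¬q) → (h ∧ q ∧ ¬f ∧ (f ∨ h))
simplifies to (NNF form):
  h ∧ q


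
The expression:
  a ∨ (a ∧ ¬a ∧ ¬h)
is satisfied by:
  {a: True}


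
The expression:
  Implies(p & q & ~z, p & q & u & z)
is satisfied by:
  {z: True, p: False, q: False}
  {p: False, q: False, z: False}
  {z: True, q: True, p: False}
  {q: True, p: False, z: False}
  {z: True, p: True, q: False}
  {p: True, z: False, q: False}
  {z: True, q: True, p: True}


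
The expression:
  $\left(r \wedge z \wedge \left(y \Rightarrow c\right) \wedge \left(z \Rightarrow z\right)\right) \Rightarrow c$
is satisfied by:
  {y: True, c: True, z: False, r: False}
  {y: True, c: False, z: False, r: False}
  {c: True, y: False, z: False, r: False}
  {y: False, c: False, z: False, r: False}
  {r: True, y: True, c: True, z: False}
  {r: True, y: True, c: False, z: False}
  {r: True, c: True, y: False, z: False}
  {r: True, c: False, y: False, z: False}
  {y: True, z: True, c: True, r: False}
  {y: True, z: True, c: False, r: False}
  {z: True, c: True, y: False, r: False}
  {z: True, y: False, c: False, r: False}
  {r: True, z: True, y: True, c: True}
  {r: True, z: True, y: True, c: False}
  {r: True, z: True, c: True, y: False}


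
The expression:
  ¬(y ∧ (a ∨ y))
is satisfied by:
  {y: False}


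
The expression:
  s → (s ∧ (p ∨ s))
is always true.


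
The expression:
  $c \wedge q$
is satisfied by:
  {c: True, q: True}


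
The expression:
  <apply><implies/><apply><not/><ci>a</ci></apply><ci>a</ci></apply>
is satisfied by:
  {a: True}


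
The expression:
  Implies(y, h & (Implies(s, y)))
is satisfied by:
  {h: True, y: False}
  {y: False, h: False}
  {y: True, h: True}


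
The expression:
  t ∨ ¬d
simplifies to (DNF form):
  t ∨ ¬d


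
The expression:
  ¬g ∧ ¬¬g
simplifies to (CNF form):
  False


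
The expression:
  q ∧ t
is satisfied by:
  {t: True, q: True}


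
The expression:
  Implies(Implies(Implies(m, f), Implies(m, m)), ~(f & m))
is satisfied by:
  {m: False, f: False}
  {f: True, m: False}
  {m: True, f: False}


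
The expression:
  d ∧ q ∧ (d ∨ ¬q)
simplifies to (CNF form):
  d ∧ q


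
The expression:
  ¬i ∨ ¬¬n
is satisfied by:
  {n: True, i: False}
  {i: False, n: False}
  {i: True, n: True}


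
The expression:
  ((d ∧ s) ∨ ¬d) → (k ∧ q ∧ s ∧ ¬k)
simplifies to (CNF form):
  d ∧ ¬s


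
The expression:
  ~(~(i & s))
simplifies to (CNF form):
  i & s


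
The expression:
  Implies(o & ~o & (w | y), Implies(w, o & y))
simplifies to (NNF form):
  True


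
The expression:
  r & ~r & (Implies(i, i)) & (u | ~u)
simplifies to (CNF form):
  False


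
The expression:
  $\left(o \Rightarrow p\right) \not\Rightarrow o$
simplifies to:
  $\neg o$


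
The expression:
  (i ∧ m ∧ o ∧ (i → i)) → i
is always true.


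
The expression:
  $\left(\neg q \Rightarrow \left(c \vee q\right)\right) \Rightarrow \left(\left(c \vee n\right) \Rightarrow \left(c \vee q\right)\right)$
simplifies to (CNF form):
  $\text{True}$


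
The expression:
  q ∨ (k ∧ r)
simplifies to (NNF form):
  q ∨ (k ∧ r)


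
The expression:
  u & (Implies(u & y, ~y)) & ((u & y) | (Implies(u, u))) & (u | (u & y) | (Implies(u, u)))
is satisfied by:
  {u: True, y: False}


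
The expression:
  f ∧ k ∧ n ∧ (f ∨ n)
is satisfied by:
  {n: True, f: True, k: True}


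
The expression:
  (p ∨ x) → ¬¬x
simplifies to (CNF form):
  x ∨ ¬p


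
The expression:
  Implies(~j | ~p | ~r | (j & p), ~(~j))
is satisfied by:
  {j: True}


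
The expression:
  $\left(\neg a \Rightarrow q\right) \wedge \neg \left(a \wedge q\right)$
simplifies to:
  $\left(a \wedge \neg q\right) \vee \left(q \wedge \neg a\right)$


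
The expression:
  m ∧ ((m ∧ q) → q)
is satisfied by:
  {m: True}


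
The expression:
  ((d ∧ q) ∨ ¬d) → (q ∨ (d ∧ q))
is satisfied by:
  {d: True, q: True}
  {d: True, q: False}
  {q: True, d: False}


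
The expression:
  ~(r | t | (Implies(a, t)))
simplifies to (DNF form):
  a & ~r & ~t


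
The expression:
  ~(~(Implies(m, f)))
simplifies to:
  f | ~m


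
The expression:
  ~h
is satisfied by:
  {h: False}


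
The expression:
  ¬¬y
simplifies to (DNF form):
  y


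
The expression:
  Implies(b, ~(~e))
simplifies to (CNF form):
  e | ~b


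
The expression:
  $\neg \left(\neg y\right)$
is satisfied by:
  {y: True}


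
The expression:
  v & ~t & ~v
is never true.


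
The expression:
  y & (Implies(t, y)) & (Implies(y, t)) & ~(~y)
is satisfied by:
  {t: True, y: True}


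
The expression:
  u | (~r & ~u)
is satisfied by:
  {u: True, r: False}
  {r: False, u: False}
  {r: True, u: True}


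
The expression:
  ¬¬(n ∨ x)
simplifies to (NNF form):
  n ∨ x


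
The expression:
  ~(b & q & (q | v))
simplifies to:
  ~b | ~q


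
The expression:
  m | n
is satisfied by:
  {n: True, m: True}
  {n: True, m: False}
  {m: True, n: False}


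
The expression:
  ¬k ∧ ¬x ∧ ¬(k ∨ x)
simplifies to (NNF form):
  ¬k ∧ ¬x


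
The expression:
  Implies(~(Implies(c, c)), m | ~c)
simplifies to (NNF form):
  True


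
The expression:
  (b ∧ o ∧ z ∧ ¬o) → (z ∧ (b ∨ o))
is always true.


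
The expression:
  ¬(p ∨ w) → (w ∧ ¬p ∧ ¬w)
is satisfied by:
  {p: True, w: True}
  {p: True, w: False}
  {w: True, p: False}


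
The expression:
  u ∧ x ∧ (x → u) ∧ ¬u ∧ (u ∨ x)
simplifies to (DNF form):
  False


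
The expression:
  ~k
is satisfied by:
  {k: False}


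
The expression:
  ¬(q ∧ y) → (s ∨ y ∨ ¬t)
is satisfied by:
  {y: True, s: True, t: False}
  {y: True, s: False, t: False}
  {s: True, y: False, t: False}
  {y: False, s: False, t: False}
  {y: True, t: True, s: True}
  {y: True, t: True, s: False}
  {t: True, s: True, y: False}


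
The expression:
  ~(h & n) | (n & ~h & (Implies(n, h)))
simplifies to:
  ~h | ~n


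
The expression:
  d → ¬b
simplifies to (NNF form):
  ¬b ∨ ¬d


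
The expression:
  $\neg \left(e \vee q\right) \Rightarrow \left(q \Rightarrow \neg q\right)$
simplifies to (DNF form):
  $\text{True}$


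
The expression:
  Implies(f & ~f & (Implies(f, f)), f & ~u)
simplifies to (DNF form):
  True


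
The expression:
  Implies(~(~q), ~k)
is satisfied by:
  {k: False, q: False}
  {q: True, k: False}
  {k: True, q: False}


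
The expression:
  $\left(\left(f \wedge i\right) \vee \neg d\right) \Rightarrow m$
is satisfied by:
  {d: True, m: True, i: False, f: False}
  {f: True, d: True, m: True, i: False}
  {d: True, m: True, i: True, f: False}
  {f: True, d: True, m: True, i: True}
  {m: True, f: False, i: False, d: False}
  {m: True, f: True, i: False, d: False}
  {m: True, i: True, f: False, d: False}
  {f: True, m: True, i: True, d: False}
  {d: True, f: False, i: False, m: False}
  {f: True, d: True, i: False, m: False}
  {d: True, i: True, f: False, m: False}


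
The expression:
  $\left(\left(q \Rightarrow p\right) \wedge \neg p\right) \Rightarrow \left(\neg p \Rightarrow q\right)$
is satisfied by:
  {q: True, p: True}
  {q: True, p: False}
  {p: True, q: False}


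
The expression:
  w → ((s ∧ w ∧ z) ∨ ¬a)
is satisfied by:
  {z: True, s: True, w: False, a: False}
  {z: True, s: False, w: False, a: False}
  {s: True, z: False, w: False, a: False}
  {z: False, s: False, w: False, a: False}
  {a: True, z: True, s: True, w: False}
  {a: True, z: True, s: False, w: False}
  {a: True, s: True, z: False, w: False}
  {a: True, s: False, z: False, w: False}
  {z: True, w: True, s: True, a: False}
  {z: True, w: True, s: False, a: False}
  {w: True, s: True, z: False, a: False}
  {w: True, z: False, s: False, a: False}
  {a: True, z: True, w: True, s: True}


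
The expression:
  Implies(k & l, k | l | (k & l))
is always true.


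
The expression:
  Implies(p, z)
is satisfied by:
  {z: True, p: False}
  {p: False, z: False}
  {p: True, z: True}


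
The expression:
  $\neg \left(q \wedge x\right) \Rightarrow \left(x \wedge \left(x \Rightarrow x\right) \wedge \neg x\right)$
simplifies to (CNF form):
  $q \wedge x$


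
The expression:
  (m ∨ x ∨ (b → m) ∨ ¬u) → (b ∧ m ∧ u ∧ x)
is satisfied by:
  {b: True, u: True, m: False, x: False}
  {x: True, m: True, b: True, u: True}


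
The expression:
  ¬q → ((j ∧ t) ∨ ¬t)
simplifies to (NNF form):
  j ∨ q ∨ ¬t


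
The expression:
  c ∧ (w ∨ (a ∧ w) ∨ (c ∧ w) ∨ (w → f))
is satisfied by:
  {c: True}


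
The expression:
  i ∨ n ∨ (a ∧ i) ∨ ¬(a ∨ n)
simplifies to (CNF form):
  i ∨ n ∨ ¬a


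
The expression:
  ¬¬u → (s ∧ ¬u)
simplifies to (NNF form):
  ¬u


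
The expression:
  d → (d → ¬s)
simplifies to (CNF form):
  ¬d ∨ ¬s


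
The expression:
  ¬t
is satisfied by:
  {t: False}


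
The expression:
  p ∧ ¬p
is never true.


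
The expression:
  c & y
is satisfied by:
  {c: True, y: True}


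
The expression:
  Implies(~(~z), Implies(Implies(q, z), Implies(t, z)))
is always true.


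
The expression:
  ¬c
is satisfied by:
  {c: False}


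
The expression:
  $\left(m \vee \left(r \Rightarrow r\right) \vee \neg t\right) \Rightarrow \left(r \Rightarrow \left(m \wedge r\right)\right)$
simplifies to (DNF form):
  $m \vee \neg r$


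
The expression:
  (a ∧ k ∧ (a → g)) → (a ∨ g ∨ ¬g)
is always true.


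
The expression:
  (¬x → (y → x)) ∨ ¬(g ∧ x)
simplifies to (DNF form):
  True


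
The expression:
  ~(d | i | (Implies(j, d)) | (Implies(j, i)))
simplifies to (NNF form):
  j & ~d & ~i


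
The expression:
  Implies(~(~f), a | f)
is always true.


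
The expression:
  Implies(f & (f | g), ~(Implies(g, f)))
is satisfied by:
  {f: False}


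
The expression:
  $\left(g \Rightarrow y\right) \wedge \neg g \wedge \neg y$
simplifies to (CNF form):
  $\neg g \wedge \neg y$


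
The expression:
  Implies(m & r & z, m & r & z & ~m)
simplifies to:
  ~m | ~r | ~z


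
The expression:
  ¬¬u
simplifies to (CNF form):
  u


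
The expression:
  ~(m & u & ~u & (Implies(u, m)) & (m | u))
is always true.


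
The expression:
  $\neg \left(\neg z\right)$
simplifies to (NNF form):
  $z$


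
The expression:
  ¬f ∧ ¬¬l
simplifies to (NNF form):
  l ∧ ¬f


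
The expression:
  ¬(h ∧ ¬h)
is always true.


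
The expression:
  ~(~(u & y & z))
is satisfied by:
  {z: True, u: True, y: True}


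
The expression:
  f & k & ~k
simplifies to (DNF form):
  False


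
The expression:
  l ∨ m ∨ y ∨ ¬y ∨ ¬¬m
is always true.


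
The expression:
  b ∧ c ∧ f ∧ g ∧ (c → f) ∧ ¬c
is never true.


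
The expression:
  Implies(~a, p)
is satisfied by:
  {a: True, p: True}
  {a: True, p: False}
  {p: True, a: False}


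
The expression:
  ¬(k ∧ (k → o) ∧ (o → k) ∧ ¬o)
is always true.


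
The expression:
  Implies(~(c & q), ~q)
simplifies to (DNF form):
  c | ~q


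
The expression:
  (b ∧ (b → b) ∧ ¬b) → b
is always true.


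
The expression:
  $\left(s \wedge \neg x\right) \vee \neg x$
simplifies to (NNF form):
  $\neg x$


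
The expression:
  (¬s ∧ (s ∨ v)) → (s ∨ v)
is always true.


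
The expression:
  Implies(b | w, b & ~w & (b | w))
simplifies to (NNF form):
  ~w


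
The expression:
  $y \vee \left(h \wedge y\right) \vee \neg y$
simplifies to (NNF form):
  $\text{True}$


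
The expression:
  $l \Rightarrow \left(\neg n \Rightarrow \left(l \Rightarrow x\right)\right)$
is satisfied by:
  {n: True, x: True, l: False}
  {n: True, l: False, x: False}
  {x: True, l: False, n: False}
  {x: False, l: False, n: False}
  {n: True, x: True, l: True}
  {n: True, l: True, x: False}
  {x: True, l: True, n: False}


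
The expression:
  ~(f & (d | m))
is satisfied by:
  {d: False, f: False, m: False}
  {m: True, d: False, f: False}
  {d: True, m: False, f: False}
  {m: True, d: True, f: False}
  {f: True, m: False, d: False}


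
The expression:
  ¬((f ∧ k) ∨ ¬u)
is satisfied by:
  {u: True, k: False, f: False}
  {u: True, f: True, k: False}
  {u: True, k: True, f: False}


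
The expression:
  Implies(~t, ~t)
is always true.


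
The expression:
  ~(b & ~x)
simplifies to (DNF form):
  x | ~b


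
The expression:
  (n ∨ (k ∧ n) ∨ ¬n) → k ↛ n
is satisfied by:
  {k: True, n: False}


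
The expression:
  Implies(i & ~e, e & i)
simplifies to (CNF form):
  e | ~i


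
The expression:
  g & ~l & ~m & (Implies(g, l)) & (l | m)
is never true.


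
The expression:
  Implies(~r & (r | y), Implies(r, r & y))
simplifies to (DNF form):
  True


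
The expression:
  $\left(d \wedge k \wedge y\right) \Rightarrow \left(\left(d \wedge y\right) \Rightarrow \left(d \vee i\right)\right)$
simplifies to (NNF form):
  $\text{True}$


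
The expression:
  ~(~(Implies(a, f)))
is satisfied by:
  {f: True, a: False}
  {a: False, f: False}
  {a: True, f: True}


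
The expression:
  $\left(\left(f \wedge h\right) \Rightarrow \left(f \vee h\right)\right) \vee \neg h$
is always true.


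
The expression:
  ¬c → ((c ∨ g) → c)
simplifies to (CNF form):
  c ∨ ¬g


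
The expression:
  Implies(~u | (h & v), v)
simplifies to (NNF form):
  u | v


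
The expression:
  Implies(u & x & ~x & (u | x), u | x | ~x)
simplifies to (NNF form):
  True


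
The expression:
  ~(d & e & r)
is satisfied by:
  {e: False, d: False, r: False}
  {r: True, e: False, d: False}
  {d: True, e: False, r: False}
  {r: True, d: True, e: False}
  {e: True, r: False, d: False}
  {r: True, e: True, d: False}
  {d: True, e: True, r: False}


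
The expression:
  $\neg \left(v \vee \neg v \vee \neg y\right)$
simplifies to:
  $\text{False}$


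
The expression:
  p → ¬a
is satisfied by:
  {p: False, a: False}
  {a: True, p: False}
  {p: True, a: False}


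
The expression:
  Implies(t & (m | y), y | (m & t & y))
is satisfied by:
  {y: True, m: False, t: False}
  {m: False, t: False, y: False}
  {y: True, t: True, m: False}
  {t: True, m: False, y: False}
  {y: True, m: True, t: False}
  {m: True, y: False, t: False}
  {y: True, t: True, m: True}


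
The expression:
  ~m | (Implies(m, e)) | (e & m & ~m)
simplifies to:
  e | ~m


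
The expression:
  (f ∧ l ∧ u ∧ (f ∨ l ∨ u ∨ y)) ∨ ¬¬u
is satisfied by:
  {u: True}


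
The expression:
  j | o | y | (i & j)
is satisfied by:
  {y: True, o: True, j: True}
  {y: True, o: True, j: False}
  {y: True, j: True, o: False}
  {y: True, j: False, o: False}
  {o: True, j: True, y: False}
  {o: True, j: False, y: False}
  {j: True, o: False, y: False}


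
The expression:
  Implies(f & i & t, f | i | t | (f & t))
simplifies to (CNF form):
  True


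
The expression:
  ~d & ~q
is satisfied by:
  {q: False, d: False}


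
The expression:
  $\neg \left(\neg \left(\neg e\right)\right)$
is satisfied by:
  {e: False}


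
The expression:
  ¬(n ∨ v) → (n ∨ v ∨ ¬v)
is always true.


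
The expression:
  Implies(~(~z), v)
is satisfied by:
  {v: True, z: False}
  {z: False, v: False}
  {z: True, v: True}


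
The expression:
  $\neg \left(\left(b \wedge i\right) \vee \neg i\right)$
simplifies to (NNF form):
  $i \wedge \neg b$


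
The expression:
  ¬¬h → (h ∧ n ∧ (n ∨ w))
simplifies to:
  n ∨ ¬h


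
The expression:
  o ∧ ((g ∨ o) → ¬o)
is never true.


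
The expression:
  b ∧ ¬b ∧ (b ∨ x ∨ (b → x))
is never true.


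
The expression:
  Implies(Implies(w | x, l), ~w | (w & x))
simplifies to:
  x | ~l | ~w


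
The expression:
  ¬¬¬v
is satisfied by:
  {v: False}


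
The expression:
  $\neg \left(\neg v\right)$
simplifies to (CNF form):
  $v$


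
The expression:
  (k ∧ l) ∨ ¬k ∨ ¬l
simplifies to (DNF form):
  True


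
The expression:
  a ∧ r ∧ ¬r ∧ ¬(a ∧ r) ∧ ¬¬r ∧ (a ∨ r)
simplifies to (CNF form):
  False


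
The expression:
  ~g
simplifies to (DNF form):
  ~g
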